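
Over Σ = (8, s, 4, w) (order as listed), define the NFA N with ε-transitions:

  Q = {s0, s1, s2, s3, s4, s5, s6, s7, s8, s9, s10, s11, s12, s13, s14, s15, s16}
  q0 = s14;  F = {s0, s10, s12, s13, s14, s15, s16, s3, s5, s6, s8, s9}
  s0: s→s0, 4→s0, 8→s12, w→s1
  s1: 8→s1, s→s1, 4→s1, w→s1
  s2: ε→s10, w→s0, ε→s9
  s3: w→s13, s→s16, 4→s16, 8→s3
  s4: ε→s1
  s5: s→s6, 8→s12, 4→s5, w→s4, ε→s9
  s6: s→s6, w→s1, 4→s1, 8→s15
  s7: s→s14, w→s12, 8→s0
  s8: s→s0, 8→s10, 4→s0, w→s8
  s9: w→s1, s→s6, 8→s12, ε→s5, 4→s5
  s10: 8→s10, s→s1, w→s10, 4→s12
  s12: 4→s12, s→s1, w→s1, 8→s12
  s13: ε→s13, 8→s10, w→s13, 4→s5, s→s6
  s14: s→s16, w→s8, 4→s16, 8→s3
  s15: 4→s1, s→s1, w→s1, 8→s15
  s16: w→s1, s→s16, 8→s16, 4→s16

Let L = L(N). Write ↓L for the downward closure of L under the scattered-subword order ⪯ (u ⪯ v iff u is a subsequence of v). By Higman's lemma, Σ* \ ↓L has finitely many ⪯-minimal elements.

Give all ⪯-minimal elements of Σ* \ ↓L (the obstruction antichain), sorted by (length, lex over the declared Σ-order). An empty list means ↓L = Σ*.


Antichain: [sw, 4w, w8s, 8ws4].

|Q|=17, |F|=12, |δ|=62 (6 ε).
min D↑ (12 st, q0=0, F={5}): 0:8→1,s→2,4→2,w→3 1:8→1,s→2,4→2,w→4 2:8→2,s→2,4→2,w→5 3:8→6,s→7,4→7,w→3 4:8→6,s→8,4→9,w→4 5:8→5,s→5,4→5,w→5 6:8→6,s→5,4→10,w→6 7:8→10,s→7,4→7,w→5 8:8→11,s→8,4→5,w→5 9:8→10,s→8,4→9,w→5 10:8→10,s→5,4→10,w→5 11:8→11,s→5,4→5,w→5.
'sw': |S_i|=[14, 6, 1] end={s1} ∉↓L; 2/2 deletions ∈↓L.
'4w': run [14, 9, 2] end={s1,s4} ∉↓L; 2/2 del acc.
'w8s': N↓-sim [14, 11, 4, 1] end={s1} rej; 3/3 deletions ∈↓L.
'8ws4': |S_i|=[14, 11, 9, 3, 1] end={s1} rej; 4/4 deletions ∈↓L.
4 obstructions.


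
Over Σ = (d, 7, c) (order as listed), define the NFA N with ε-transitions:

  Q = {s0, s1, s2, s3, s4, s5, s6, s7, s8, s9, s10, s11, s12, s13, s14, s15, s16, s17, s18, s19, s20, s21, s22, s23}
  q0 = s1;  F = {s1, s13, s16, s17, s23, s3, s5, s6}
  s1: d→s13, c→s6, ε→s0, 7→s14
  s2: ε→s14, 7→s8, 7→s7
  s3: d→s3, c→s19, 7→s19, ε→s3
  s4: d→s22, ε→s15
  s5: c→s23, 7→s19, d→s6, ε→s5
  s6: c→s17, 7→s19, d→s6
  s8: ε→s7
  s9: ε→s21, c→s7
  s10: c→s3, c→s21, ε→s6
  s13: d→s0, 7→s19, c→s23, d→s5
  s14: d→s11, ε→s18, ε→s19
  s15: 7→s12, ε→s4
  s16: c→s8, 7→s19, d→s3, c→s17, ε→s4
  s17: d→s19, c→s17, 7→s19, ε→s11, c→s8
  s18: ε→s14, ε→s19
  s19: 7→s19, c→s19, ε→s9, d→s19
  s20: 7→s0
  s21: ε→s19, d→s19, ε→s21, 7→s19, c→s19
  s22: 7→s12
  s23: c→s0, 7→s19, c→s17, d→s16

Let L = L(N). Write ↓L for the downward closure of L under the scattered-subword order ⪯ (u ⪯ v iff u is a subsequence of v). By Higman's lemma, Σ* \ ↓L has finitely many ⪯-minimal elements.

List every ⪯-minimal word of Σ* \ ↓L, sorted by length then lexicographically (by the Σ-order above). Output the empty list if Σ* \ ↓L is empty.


min(Σ*\↓L) = [7, ccd, dddcd, dcddc].

|Q|=24, |F|=8, |δ|=62 (18 ε).
min D↑ (9 st, q0=0, F={2}): 0:d→1,7→2,c→3 1:d→4,7→2,c→5 2:d→2,7→2,c→2 3:d→3,7→2,c→6 4:d→3,7→2,c→5 5:d→7,7→2,c→6 6:d→2,7→2,c→6 7:d→8,7→2,c→6 8:d→8,7→2,c→2 (ε-aug+det+¬).
'7': N↓-sim [21, 8] end={s11,s12,s14,s18,s19,s21,s7,s9} — reject; 1/1 single-dels accept.
'ccd': N↓-sim [21, 16, 8, 4] end={s19,s21,s7,s9} ∉↓L; 3/3 single-dels accept.
'dddcd': N↓-sim [21, 18, 17, 14, 7, 4] end={s19,s21,s7,s9} rej; 5/5 del acc.
'dcddc': run [21, 18, 15, 13, 7, 4] end={s19,s21,s7,s9} rej; 5/5 single-dels accept.
4 obstructions.


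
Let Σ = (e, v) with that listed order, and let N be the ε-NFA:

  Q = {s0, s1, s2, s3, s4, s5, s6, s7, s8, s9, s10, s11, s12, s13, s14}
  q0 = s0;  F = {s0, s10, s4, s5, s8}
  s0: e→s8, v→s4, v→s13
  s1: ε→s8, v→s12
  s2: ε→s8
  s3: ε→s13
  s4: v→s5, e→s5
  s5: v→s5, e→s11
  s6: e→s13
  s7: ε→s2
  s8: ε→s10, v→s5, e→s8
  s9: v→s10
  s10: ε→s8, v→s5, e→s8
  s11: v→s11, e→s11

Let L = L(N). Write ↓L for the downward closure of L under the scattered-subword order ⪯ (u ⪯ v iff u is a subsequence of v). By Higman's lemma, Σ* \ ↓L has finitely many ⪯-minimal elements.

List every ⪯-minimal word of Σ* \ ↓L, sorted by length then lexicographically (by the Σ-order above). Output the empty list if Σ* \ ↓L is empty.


|Q|=15, |F|=5, |δ|=22 (6 ε).
min D↑ (5 st, q0=0, F={4}): 0:e→1,v→2 1:e→1,v→3 2:e→3,v→3 3:e→4,v→3 4:e→4,v→4.
'eve': |S_i|=[7, 4, 2, 1] end={s11} — reject; 3/3 deletions ∈↓L.
'vee': |S_i|=[7, 4, 2, 1] end={s11} ∉↓L; 3/3 deletions ∈↓L.
'vve': run [7, 4, 2, 1] end={s11} ∉↓L; 3/3 del acc.
3 obstructions.

Antichain: [eve, vee, vve].


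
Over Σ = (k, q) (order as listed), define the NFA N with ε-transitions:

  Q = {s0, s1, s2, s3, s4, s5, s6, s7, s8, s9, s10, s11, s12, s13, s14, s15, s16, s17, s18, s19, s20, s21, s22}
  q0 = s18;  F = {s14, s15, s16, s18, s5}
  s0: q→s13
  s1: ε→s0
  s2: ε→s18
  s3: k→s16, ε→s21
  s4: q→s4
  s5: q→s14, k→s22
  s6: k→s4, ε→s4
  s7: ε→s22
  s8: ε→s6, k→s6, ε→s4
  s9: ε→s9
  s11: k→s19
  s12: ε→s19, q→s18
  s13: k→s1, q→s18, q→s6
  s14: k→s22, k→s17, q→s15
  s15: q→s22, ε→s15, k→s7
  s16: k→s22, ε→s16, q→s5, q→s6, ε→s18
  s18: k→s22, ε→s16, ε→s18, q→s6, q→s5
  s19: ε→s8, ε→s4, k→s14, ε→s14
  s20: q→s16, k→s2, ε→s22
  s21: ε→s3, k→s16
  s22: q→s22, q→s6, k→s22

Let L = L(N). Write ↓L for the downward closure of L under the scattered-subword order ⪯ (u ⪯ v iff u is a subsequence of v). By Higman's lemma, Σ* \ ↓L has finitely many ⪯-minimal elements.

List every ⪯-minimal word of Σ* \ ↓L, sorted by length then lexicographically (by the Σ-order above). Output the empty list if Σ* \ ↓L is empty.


A = [k, qqqq].

|Q|=23, |F|=5, |δ|=49 (19 ε).
min D↑ (5 st, q0=0, F={1}): 0:k→1,q→2 1:k→1,q→1 2:k→1,q→3 3:k→1,q→4 4:k→1,q→1 [Hopcroft].
'k': N↓-sim [10, 5] end={s17,s22,s4,s6,s7} — reject; 1/1 single-dels accept.
'qqqq': |S_i|=[10, 8, 7, 5, 3] end={s22,s4,s6} ∉↓L; 4/4 single-dels accept.
2 words, ⪯-incomp.


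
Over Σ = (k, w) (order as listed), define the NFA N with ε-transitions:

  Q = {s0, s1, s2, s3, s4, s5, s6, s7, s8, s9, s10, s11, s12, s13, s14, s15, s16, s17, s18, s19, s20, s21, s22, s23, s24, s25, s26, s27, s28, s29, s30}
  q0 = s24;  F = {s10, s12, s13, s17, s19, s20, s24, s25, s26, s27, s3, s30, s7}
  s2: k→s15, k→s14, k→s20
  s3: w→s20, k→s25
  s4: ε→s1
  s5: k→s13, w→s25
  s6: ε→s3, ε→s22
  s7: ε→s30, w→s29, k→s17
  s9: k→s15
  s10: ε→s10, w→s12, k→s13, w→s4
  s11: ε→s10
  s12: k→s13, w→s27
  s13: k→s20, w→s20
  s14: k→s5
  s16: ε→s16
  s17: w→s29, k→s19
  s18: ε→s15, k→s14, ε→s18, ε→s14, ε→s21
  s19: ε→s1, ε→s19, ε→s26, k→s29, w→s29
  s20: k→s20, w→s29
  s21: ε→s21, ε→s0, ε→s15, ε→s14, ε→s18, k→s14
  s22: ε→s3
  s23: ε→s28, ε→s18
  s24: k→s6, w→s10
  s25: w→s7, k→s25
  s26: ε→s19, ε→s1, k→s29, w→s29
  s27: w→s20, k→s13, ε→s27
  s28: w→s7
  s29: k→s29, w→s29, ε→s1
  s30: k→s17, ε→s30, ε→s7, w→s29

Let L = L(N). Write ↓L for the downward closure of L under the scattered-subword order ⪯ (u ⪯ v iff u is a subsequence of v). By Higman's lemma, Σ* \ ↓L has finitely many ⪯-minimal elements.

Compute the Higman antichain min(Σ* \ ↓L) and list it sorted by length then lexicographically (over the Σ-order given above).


|Q|=31, |F|=13, |δ|=67 (28 ε).
min D↑ (12 st, q0=0, F={8}): 0:k→1,w→2 1:k→3,w→4 2:k→5,w→6 3:k→3,w→7 4:k→4,w→8 5:k→4,w→4 6:k→5,w→9 7:k→10,w→8 8:k→8,w→8 9:k→5,w→4 10:k→11,w→8 11:k→8,w→8 [Hopcroft].
'kww': run [18, 13, 8, 2] end={s1,s29} — reject; 3/3 del acc.
'wkkw': N↓-sim [18, 13, 7, 5, 2] end={s1,s29} ∉↓L; 4/4 del acc.
'wwwww': |S_i|=[18, 13, 7, 5, 3, 2] end={s1,s29} — reject; 5/5 single-dels accept.
'kkwkkk': |S_i|=[18, 13, 9, 7, 5, 4, 2] end={s1,s29} rej; 6/6 single-dels accept.
4 minimals (antichain).

Antichain: [kww, wkkw, wwwww, kkwkkk].


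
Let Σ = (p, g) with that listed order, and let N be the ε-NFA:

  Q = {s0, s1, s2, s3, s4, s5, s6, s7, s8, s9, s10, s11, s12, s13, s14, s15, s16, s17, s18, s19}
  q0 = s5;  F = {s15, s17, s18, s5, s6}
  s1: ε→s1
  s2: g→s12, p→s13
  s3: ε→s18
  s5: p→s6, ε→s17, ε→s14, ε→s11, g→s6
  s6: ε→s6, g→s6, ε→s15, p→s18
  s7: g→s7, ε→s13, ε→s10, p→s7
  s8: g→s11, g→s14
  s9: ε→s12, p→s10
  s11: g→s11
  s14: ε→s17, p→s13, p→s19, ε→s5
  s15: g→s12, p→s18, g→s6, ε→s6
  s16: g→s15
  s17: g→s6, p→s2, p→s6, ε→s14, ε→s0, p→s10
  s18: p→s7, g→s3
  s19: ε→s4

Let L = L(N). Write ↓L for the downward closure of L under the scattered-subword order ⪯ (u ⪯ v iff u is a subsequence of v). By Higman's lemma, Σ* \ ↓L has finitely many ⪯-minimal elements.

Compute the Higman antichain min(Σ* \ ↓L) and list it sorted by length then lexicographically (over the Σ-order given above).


|Q|=20, |F|=5, |δ|=40 (16 ε).
min D↑ (4 st, q0=0, F={3}): 0:p→1,g→1 1:p→2,g→1 2:p→3,g→2 3:p→3,g→3 (ε-aug+det+¬).
'ppp': |S_i|=[16, 11, 5, 3] end={s10,s13,s7} ∉↓L; 3/3 single-dels accept.
'gpp': N↓-sim [16, 9, 5, 3] end={s10,s13,s7} rej; 3/3 single-dels accept.
2 minimals (antichain).

A = [ppp, gpp].


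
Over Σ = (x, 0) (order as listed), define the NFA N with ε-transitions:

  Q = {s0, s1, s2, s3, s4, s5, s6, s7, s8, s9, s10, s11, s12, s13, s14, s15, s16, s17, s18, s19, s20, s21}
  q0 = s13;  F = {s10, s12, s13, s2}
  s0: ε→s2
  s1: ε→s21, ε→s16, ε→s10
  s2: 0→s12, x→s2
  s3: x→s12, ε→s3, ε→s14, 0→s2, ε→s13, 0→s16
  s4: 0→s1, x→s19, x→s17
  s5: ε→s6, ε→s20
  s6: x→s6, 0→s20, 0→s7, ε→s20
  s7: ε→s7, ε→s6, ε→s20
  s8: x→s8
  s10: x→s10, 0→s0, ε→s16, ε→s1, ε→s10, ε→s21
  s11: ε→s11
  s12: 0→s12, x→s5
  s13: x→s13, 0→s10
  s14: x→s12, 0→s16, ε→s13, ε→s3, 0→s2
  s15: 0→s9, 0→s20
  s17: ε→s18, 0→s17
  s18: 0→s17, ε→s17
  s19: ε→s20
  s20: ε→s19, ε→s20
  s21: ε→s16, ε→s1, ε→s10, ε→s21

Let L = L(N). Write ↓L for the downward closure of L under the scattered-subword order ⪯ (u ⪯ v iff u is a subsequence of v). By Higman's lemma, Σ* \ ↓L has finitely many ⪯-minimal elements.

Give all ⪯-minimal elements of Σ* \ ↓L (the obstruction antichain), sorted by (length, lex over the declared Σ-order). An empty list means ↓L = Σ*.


min(Σ*\↓L) = [000x].

|Q|=22, |F|=4, |δ|=54 (29 ε).
min D↑ (5 st, q0=0, F={4}): 0:x→0,0→1 1:x→1,0→2 2:x→2,0→3 3:x→4,0→3 4:x→4,0→4 (ε-aug+det+¬).
'000x': run [13, 12, 8, 6, 5] end={s19,s20,s5,s6,s7} — reject; 4/4 deletions ∈↓L.
1 words, ⪯-incomp.


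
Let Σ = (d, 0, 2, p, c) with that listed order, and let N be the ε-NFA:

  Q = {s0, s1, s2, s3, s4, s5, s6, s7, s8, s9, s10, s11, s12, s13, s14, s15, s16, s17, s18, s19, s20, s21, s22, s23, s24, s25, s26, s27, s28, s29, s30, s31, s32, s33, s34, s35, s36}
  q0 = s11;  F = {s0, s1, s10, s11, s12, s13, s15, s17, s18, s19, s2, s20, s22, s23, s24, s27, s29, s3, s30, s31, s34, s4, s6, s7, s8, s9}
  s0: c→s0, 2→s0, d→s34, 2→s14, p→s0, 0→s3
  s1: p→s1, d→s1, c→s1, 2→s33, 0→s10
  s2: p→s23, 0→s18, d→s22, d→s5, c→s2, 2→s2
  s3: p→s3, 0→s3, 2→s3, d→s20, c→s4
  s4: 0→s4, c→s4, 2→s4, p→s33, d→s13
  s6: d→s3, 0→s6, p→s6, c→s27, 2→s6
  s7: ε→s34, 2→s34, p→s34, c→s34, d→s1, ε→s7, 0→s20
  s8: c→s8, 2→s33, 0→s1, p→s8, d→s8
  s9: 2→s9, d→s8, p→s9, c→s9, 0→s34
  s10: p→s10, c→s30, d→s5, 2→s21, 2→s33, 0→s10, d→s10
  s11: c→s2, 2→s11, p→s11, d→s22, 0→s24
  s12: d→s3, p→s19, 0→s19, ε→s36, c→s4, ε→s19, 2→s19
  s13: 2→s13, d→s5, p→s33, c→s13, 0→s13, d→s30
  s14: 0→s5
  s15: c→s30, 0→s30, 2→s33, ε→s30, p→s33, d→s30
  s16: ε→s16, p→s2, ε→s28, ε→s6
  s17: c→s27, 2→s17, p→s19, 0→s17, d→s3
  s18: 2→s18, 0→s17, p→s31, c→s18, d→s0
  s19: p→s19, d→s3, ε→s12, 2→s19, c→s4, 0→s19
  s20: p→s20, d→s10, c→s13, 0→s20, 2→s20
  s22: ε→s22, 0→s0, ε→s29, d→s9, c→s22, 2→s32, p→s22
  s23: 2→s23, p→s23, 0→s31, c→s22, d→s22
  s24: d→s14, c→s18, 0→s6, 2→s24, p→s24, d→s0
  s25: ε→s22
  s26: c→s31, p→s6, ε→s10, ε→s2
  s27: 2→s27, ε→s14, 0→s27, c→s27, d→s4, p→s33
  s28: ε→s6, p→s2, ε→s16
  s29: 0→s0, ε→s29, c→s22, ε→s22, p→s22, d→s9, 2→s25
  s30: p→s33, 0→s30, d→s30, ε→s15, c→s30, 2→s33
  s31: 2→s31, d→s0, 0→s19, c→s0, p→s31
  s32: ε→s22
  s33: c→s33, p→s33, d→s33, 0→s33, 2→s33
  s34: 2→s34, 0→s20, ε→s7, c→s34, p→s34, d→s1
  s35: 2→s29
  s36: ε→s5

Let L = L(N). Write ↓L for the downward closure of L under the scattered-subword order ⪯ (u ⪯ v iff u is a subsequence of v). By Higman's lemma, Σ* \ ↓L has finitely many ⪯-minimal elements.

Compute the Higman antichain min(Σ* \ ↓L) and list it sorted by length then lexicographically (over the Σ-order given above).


|Q|=37, |F|=26, |δ|=170 (23 ε).
min D↑ (23 st, q0=0, F={16}): 0:d→1,0→2,2→0,p→0,c→3 1:d→4,0→5,2→1,p→1,c→1 2:d→5,0→6,2→2,p→2,c→7 3:d→1,0→7,2→3,p→8,c→3 4:d→9,0→10,2→4,p→4,c→4 5:d→10,0→11,2→5,p→5,c→5 6:d→11,0→6,2→6,p→6,c→12 7:d→5,0→13,2→7,p→14,c→7 8:d→1,0→14,2→8,p→8,c→1 9:d→9,0→15,2→16,p→9,c→9 10:d→15,0→17,2→10,p→10,c→10 11:d→17,0→11,2→11,p→11,c→18 12:d→18,0→12,2→12,p→16,c→12 13:d→11,0→13,2→13,p→19,c→12 14:d→5,0→19,2→14,p→14,c→5 15:d→15,0→20,2→16,p→15,c→15 16:d→16,0→16,2→16,p→16,c→16 17:d→20,0→17,2→17,p→17,c→21 18:d→21,0→18,2→18,p→16,c→18 19:d→11,0→19,2→19,p→19,c→18 20:d→20,0→20,2→16,p→20,c→22 21:d→22,0→21,2→21,p→16,c→21 22:d→22,0→22,2→16,p→16,c→22.
'ddd2': |S_i|=[33, 21, 13, 8, 2] end={s21,s33} rej; 4/4 del acc.
'00cp': run [33, 24, 17, 8, 1] end={s33} — reject; 4/4 deletions ∈↓L.
'cpcdd2': N↓-sim [33, 30, 26, 21, 13, 8, 2] end={s21,s33} ∉↓L; 6/6 single-dels accept.
3 words, ⪯-incomp.

min(Σ*\↓L) = [ddd2, 00cp, cpcdd2].


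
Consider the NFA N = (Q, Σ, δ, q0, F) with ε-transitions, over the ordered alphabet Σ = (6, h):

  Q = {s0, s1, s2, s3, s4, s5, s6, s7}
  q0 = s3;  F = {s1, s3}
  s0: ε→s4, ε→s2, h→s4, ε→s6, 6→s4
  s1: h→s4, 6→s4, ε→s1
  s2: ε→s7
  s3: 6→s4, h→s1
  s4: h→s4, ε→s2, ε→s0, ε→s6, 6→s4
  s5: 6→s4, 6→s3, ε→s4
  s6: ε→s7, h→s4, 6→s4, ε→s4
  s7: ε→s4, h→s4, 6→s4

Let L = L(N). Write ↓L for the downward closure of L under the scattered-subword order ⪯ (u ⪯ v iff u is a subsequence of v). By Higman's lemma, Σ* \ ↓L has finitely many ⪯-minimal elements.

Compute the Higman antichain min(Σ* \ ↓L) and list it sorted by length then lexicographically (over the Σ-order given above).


|Q|=8, |F|=2, |δ|=26 (12 ε).
min D↑ (3 st, q0=0, F={1}): 0:6→1,h→2 1:6→1,h→1 2:6→1,h→1 [Hopcroft].
'6': run [7, 5] end={s0,s2,s4,s6,s7} — reject; 1/1 deletions ∈↓L.
'hh': |S_i|=[7, 6, 5] end={s0,s2,s4,s6,s7} — reject; 2/2 del acc.
2 obstructions.

min(Σ*\↓L) = [6, hh].


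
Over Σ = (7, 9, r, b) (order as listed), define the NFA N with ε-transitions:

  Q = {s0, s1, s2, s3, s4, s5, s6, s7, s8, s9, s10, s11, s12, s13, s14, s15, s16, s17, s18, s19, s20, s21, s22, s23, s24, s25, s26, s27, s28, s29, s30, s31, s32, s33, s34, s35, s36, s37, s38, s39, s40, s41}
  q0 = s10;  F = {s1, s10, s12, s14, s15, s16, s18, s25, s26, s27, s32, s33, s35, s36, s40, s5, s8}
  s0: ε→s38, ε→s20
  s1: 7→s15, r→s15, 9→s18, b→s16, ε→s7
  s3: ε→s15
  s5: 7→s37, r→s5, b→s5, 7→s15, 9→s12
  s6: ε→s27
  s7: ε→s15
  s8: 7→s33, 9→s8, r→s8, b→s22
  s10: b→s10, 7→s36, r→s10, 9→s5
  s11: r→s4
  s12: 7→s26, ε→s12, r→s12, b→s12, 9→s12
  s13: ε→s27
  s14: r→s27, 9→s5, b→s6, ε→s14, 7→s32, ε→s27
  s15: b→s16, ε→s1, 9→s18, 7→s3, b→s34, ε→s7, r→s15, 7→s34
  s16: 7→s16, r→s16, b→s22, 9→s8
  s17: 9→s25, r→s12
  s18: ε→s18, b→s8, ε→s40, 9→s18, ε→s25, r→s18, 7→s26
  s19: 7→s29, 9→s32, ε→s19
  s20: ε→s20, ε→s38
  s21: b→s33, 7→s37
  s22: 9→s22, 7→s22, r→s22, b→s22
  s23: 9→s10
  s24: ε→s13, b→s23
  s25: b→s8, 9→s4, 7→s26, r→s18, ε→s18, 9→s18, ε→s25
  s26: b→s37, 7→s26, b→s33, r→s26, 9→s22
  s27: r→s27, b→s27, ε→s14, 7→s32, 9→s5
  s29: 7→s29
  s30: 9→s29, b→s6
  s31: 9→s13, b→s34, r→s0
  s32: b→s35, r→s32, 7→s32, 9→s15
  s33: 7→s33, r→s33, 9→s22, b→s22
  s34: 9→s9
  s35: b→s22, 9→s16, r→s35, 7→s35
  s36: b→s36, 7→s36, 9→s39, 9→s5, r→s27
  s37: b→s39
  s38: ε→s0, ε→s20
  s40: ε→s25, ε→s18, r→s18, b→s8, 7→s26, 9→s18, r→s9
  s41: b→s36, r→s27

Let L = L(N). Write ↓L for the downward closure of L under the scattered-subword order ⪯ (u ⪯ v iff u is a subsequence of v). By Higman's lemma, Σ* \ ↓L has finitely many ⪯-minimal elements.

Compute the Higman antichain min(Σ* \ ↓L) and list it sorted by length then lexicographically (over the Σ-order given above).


A = [97bb, 9979, 7r7bb].

|Q|=42, |F|=17, |δ|=124 (26 ε).
min D↑ (14 st, q0=0, F={12}): 0:7→1,9→2,r→0,b→0 1:7→1,9→2,r→3,b→1 2:7→4,9→5,r→2,b→2 3:7→6,9→2,r→3,b→3 4:7→4,9→7,r→4,b→8 5:7→9,9→5,r→5,b→5 6:7→6,9→4,r→6,b→10 7:7→9,9→7,r→7,b→11 8:7→8,9→11,r→8,b→12 9:7→9,9→12,r→9,b→13 10:7→10,9→8,r→10,b→12 11:7→13,9→11,r→11,b→12 12:7→12,9→12,r→12,b→12 13:7→13,9→12,r→13,b→12 (ε-aug+det+¬).
'97bb': |S_i|=[26, 19, 17, 8, 2] end={s22,s39} rej; 4/4 deletions ∈↓L.
'9979': run [26, 19, 12, 5, 1] end={s22} ∉↓L; 4/4 del acc.
'7r7bb': N↓-sim [26, 25, 24, 19, 9, 2] end={s22,s39} — reject; 5/5 del acc.
3 minimals (antichain).


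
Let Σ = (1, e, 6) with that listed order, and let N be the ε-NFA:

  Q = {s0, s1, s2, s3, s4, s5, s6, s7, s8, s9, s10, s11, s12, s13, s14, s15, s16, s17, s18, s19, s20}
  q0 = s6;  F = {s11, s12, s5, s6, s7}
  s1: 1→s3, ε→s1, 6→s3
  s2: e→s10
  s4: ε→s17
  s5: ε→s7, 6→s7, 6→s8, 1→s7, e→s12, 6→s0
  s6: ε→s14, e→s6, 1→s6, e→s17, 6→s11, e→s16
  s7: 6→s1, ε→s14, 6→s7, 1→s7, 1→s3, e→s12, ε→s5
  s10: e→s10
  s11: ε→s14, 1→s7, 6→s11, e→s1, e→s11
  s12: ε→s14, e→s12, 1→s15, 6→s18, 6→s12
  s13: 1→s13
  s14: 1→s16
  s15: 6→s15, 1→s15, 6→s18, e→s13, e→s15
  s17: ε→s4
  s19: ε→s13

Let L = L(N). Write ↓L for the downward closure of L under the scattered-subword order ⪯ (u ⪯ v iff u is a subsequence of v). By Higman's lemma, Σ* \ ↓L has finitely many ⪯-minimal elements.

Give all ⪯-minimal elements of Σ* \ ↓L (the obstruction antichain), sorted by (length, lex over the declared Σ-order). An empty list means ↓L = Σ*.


|Q|=21, |F|=5, |δ|=44 (10 ε).
min D↑ (5 st, q0=0, F={4}): 0:1→0,e→0,6→1 1:1→2,e→1,6→1 2:1→2,e→3,6→2 3:1→4,e→3,6→3 4:1→4,e→4,6→4.
'61e1': N↓-sim [16, 13, 12, 6, 4] end={s13,s15,s16,s18} ∉↓L; 4/4 del acc.
1 minimals (antichain).

min(Σ*\↓L) = [61e1].


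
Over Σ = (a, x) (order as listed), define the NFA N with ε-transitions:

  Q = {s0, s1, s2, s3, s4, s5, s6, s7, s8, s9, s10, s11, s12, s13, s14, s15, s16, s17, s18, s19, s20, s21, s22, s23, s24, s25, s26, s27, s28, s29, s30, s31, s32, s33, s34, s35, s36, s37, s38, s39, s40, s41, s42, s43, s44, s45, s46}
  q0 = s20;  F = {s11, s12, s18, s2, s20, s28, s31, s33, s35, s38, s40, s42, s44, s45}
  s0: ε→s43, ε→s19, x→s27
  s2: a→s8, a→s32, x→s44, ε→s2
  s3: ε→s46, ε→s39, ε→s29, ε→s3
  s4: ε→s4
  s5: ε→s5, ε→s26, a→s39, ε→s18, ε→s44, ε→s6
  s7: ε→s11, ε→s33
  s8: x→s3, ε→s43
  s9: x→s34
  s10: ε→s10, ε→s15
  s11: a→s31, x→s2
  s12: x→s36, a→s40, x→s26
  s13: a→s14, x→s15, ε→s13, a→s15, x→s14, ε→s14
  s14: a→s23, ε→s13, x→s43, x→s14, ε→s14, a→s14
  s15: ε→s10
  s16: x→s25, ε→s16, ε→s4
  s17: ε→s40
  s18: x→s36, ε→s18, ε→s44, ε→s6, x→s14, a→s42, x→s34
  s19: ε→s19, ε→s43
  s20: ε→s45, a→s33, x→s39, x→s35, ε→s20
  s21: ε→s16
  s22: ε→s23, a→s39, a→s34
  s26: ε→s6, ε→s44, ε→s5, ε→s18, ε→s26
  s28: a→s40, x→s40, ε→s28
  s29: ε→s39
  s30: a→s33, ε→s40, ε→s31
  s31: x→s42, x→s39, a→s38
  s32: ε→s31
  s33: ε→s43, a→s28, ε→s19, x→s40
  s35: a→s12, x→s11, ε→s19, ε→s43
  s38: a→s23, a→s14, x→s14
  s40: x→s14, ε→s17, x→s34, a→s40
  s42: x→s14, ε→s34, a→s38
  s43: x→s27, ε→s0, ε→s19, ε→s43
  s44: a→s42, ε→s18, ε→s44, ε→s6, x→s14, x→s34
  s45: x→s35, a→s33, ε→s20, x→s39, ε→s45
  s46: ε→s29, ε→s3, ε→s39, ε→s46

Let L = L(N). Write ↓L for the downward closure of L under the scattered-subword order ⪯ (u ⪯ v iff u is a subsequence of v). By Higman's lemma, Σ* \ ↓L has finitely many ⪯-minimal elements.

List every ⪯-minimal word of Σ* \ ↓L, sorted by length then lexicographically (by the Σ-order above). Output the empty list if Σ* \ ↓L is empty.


Antichain: [axx, aaax, xaax, xxaaa, xxxxx].

|Q|=47, |F|=14, |δ|=118 (63 ε).
min D↑ (13 st, q0=0, F={7}): 0:a→1,x→2 1:a→3,x→4 2:a→5,x→6 3:a→4,x→4 4:a→4,x→7 5:a→4,x→8 6:a→9,x→10 7:a→7,x→7 8:a→11,x→7 9:a→12,x→11 10:a→9,x→8 11:a→12,x→7 12:a→7,x→7 [Hopcroft].
'axx': |S_i|=[35, 30, 24, 11] end={s0,s10,s13,s14,s15,s19,s23,s27,s34,s36,s43} — reject; 3/3 single-dels accept.
'aaax': N↓-sim [35, 30, 16, 13, 10] end={s0,s10,s13,s14,s15,s19,s23,s27,s34,s43} ∉↓L; 4/4 del acc.
'xaax': run [35, 31, 28, 15, 10] end={s0,s10,s13,s14,s15,s19,s23,s27,s34,s43} ∉↓L; 4/4 deletions ∈↓L.
'xxaaa': |S_i|=[35, 31, 27, 19, 10, 9] end={s0,s10,s13,s14,s15,s19,s23,s27,s43} rej; 5/5 deletions ∈↓L.
'xxxxx': N↓-sim [35, 31, 27, 24, 20, 11] end={s0,s10,s13,s14,s15,s19,s23,s27,s34,s36,s43} ∉↓L; 5/5 del acc.
5 words, ⪯-incomp.


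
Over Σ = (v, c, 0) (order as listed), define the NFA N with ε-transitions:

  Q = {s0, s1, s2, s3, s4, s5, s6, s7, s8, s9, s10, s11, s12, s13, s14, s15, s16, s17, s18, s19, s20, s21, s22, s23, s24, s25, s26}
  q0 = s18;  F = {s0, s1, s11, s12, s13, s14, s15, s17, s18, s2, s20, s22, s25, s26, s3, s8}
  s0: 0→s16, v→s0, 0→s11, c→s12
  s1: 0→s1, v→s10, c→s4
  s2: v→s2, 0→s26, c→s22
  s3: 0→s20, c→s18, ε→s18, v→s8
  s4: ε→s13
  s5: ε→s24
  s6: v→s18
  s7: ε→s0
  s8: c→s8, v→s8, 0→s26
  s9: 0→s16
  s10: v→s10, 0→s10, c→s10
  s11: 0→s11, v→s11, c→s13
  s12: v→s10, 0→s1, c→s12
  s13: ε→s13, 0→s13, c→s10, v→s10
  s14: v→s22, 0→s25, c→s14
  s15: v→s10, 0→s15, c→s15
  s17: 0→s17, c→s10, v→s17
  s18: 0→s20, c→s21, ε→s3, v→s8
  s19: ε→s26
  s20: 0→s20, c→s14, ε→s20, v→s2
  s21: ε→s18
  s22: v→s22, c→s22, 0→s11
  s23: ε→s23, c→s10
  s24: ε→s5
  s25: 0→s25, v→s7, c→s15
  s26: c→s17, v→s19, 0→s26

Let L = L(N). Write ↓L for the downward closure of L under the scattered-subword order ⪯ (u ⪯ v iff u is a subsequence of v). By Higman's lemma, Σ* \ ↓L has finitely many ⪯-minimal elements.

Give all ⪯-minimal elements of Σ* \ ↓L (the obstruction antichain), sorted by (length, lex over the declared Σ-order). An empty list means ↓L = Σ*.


|Q|=27, |F|=16, |δ|=66 (11 ε).
min D↑ (16 st, q0=0, F={9}): 0:v→1,c→0,0→2 1:v→1,c→1,0→3 2:v→4,c→5,0→2 3:v→3,c→6,0→3 4:v→4,c→7,0→3 5:v→7,c→5,0→8 6:v→6,c→9,0→6 7:v→7,c→7,0→10 8:v→11,c→12,0→8 9:v→9,c→9,0→9 10:v→10,c→13,0→10 11:v→11,c→14,0→10 12:v→9,c→12,0→12 13:v→9,c→9,0→13 14:v→9,c→14,0→15 15:v→9,c→13,0→15.
'v0cc': N↓-sim [22, 15, 9, 4, 1] end={s10} ∉↓L; 4/4 single-dels accept.
'0c0cv': |S_i|=[22, 18, 14, 12, 6, 1] end={s10} rej; 5/5 deletions ∈↓L.
2 words, ⪯-incomp.

min(Σ*\↓L) = [v0cc, 0c0cv].


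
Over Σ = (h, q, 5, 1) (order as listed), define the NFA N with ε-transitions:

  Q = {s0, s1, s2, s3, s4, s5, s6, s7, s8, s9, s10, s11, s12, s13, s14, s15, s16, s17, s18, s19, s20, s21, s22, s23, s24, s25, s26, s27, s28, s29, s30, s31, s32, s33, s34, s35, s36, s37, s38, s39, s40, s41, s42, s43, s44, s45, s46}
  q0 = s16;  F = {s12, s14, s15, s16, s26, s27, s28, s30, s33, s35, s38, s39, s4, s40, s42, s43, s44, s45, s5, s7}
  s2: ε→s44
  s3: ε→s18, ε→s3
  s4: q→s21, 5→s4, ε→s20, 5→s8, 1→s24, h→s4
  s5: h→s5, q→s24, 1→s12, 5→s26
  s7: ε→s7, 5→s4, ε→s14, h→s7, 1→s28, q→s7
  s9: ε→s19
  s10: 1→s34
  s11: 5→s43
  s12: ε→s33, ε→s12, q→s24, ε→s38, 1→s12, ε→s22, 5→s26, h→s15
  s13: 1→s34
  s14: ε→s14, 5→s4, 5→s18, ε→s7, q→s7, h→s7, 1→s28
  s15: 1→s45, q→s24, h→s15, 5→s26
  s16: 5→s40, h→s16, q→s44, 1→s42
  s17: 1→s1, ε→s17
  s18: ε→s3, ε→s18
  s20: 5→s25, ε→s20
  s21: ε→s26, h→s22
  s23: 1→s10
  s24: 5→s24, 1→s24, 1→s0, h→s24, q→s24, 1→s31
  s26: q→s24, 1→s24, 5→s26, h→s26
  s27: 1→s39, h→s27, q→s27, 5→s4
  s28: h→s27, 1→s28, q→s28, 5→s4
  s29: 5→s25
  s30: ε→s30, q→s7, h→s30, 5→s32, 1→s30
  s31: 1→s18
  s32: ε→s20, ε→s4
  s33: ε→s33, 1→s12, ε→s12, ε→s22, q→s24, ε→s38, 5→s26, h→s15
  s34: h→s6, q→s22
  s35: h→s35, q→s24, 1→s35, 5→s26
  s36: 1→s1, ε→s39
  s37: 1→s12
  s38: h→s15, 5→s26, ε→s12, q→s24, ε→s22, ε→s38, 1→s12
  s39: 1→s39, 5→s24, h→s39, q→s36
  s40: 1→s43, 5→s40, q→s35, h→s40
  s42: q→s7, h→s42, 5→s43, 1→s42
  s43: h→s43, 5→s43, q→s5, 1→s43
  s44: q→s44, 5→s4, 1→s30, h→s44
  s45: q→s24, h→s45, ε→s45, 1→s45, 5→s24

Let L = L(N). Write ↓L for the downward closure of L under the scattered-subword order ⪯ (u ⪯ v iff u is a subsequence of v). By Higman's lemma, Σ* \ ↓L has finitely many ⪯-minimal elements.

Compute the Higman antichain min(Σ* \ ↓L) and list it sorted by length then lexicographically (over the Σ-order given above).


A = [q51, 5qq, 1q1h15].

|Q|=47, |F|=20, |δ|=131 (30 ε).
min D↑ (18 st, q0=0, F={10}): 0:h→0,q→1,5→2,1→3 1:h→1,q→1,5→4,1→5 2:h→2,q→6,5→2,1→7 3:h→3,q→8,5→7,1→3 4:h→4,q→9,5→4,1→10 5:h→5,q→8,5→4,1→5 6:h→6,q→10,5→9,1→6 7:h→7,q→11,5→7,1→7 8:h→8,q→8,5→4,1→12 9:h→9,q→10,5→9,1→10 10:h→10,q→10,5→10,1→10 11:h→11,q→10,5→9,1→13 12:h→14,q→12,5→4,1→12 13:h→15,q→10,5→9,1→13 14:h→14,q→14,5→4,1→16 15:h→15,q→10,5→9,1→17 16:h→16,q→16,5→10,1→16 17:h→17,q→10,5→10,1→17 [Hopcroft].
'q51': |S_i|=[33, 29, 13, 5] end={s0,s18,s24,s3,s31} — reject; 3/3 deletions ∈↓L.
'5qq': N↓-sim [33, 22, 15, 5] end={s0,s18,s24,s3,s31} rej; 3/3 deletions ∈↓L.
'1q1h15': |S_i|=[33, 30, 25, 22, 18, 9, 5] end={s0,s18,s24,s3,s31} rej; 6/6 deletions ∈↓L.
3 obstructions.


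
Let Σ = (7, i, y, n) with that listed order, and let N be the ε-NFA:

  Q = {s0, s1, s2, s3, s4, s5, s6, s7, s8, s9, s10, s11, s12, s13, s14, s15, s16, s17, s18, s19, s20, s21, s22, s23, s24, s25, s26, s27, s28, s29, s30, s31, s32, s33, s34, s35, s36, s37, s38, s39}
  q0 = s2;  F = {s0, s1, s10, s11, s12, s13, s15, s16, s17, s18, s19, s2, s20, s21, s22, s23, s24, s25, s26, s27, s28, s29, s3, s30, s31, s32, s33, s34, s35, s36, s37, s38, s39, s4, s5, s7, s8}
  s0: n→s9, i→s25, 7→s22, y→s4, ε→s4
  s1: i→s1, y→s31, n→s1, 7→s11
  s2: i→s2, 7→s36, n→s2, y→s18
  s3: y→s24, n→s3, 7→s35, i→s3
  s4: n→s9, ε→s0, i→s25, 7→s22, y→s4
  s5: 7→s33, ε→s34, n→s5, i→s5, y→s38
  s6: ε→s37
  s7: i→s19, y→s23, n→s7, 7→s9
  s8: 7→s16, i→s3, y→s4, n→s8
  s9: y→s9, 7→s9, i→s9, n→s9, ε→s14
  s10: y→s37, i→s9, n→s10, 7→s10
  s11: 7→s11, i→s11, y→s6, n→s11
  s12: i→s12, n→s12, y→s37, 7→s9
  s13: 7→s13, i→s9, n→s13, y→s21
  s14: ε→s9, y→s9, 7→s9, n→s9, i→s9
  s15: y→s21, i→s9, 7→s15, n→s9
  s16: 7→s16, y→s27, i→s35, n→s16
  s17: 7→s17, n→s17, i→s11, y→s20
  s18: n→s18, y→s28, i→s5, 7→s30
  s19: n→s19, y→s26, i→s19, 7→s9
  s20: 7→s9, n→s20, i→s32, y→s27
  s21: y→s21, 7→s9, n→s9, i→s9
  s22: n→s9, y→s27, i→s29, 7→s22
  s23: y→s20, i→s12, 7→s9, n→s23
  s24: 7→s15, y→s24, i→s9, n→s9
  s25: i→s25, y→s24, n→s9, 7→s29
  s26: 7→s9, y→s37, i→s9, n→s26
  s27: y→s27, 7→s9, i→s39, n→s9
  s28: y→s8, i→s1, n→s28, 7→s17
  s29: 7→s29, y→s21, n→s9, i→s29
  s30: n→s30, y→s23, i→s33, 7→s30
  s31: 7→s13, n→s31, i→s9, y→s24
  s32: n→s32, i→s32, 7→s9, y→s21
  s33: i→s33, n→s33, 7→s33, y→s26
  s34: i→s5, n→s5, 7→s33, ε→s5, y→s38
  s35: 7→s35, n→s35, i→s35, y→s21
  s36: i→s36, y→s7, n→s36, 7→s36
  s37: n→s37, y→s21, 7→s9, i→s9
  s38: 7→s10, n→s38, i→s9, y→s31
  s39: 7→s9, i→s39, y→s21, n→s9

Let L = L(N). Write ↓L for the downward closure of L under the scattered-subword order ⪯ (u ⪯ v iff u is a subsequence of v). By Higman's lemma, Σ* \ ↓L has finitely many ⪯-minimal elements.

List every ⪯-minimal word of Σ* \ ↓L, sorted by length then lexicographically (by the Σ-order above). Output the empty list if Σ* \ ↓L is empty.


min(Σ*\↓L) = [7y7, yiyi, yyyyn].

|Q|=40, |F|=37, |δ|=163 (7 ε).
min D↑ (36 st, q0=0, F={7}): 0:7→1,i→0,y→2,n→0 1:7→1,i→1,y→3,n→1 2:7→4,i→5,y→6,n→2 3:7→7,i→8,y→9,n→3 4:7→4,i→10,y→9,n→4 5:7→10,i→5,y→11,n→5 6:7→12,i→13,y→14,n→6 7:7→7,i→7,y→7,n→7 8:7→7,i→8,y→15,n→8 9:7→7,i→16,y→17,n→9 10:7→10,i→10,y→15,n→10 11:7→18,i→7,y→19,n→11 12:7→12,i→20,y→17,n→12 13:7→20,i→13,y→19,n→13 14:7→21,i→22,y→23,n→14 15:7→7,i→7,y→24,n→15 16:7→7,i→16,y→24,n→16 17:7→7,i→25,y→26,n→17 18:7→18,i→7,y→24,n→18 19:7→27,i→7,y→28,n→19 20:7→20,i→20,y→24,n→20 21:7→21,i→29,y→26,n→21 22:7→29,i→22,y→28,n→22 23:7→30,i→31,y→23,n→7 24:7→7,i→7,y→32,n→24 25:7→7,i→25,y→32,n→25 26:7→7,i→33,y→26,n→7 27:7→27,i→7,y→32,n→27 28:7→34,i→7,y→28,n→7 29:7→29,i→29,y→32,n→29 30:7→30,i→35,y→26,n→7 31:7→35,i→31,y→28,n→7 32:7→7,i→7,y→32,n→7 33:7→7,i→33,y→32,n→7 34:7→34,i→7,y→32,n→7 35:7→35,i→35,y→32,n→7.
'7y7': |S_i|=[40, 26, 14, 2] end={s14,s9} rej; 3/3 deletions ∈↓L.
'yiyi': run [40, 38, 25, 12, 2] end={s14,s9} rej; 4/4 deletions ∈↓L.
'yyyyn': N↓-sim [40, 38, 31, 22, 12, 2] end={s14,s9} — reject; 5/5 single-dels accept.
3 obstructions.


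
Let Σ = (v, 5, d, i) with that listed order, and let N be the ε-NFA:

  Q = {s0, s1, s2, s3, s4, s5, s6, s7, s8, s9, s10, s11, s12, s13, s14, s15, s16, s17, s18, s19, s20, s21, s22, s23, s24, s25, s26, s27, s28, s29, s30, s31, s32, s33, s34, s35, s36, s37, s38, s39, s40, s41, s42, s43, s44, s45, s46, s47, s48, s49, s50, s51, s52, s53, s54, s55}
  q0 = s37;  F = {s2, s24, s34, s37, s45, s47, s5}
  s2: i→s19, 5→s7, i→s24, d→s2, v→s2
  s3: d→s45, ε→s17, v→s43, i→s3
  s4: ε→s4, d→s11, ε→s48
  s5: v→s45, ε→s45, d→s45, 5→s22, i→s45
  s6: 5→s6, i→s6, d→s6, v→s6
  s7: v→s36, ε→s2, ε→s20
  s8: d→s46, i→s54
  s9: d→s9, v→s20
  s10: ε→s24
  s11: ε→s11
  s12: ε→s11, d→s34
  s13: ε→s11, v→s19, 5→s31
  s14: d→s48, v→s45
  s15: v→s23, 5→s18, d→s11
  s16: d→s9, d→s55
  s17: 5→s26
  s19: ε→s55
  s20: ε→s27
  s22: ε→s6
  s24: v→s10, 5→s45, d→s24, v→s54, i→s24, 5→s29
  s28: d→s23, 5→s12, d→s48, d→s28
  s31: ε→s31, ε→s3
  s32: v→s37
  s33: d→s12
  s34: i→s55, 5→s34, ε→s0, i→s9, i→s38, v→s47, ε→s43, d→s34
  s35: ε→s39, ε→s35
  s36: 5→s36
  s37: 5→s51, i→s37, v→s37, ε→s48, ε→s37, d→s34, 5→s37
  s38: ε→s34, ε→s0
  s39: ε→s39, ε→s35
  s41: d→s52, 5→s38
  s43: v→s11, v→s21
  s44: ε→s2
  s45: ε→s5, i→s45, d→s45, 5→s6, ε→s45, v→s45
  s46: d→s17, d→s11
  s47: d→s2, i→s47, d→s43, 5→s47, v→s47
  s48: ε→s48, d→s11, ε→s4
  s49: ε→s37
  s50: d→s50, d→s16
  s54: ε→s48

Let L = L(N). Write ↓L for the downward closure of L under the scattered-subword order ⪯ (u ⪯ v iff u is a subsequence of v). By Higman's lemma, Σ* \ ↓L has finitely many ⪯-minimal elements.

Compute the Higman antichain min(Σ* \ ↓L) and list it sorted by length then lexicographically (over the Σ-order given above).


Antichain: [dvdi55].

|Q|=56, |F|=7, |δ|=107 (32 ε).
min D↑ (7 st, q0=0, F={6}): 0:v→0,5→0,d→1,i→0 1:v→2,5→1,d→1,i→1 2:v→2,5→2,d→3,i→2 3:v→3,5→3,d→3,i→4 4:v→4,5→5,d→4,i→4 5:v→5,5→6,d→5,i→5 6:v→6,5→6,d→6,i→6 [Hopcroft].
'dvdi55': N↓-sim [27, 25, 21, 20, 13, 5, 2] end={s22,s6} ∉↓L; 6/6 del acc.
1 minimals (antichain).


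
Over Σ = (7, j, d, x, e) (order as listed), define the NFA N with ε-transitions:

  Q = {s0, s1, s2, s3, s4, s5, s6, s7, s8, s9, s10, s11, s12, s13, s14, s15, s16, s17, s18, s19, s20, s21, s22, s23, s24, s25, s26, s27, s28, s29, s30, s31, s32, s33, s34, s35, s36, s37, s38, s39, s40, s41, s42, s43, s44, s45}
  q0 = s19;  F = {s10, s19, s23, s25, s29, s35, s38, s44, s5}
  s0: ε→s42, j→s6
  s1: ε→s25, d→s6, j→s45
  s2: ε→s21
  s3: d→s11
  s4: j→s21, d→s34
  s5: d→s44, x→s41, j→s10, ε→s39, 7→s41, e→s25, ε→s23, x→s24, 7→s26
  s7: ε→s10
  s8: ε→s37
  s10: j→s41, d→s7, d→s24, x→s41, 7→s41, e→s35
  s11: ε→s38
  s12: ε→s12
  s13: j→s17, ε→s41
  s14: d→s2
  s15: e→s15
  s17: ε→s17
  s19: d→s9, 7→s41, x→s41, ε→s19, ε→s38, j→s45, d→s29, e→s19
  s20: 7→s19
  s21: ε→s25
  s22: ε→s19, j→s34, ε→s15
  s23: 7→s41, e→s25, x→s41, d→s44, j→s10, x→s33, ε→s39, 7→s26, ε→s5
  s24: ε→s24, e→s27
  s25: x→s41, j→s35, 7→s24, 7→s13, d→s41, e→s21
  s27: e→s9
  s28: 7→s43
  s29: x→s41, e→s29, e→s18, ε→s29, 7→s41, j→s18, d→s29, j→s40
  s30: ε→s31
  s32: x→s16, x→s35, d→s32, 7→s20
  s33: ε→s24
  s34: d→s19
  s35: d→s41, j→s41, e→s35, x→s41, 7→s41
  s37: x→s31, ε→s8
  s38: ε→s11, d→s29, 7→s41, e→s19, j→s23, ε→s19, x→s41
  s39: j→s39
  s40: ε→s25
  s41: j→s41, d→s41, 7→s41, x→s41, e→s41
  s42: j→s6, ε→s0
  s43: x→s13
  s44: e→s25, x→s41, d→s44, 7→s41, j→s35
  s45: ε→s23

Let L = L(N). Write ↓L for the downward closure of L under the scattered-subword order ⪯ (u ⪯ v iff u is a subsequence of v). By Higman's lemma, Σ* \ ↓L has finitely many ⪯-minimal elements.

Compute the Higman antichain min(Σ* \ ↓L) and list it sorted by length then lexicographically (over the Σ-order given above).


|Q|=46, |F|=9, |δ|=110 (28 ε).
min D↑ (8 st, q0=0, F={1}): 0:7→1,j→2,d→3,x→1,e→0 1:7→1,j→1,d→1,x→1,e→1 2:7→1,j→4,d→5,x→1,e→6 3:7→1,j→6,d→3,x→1,e→3 4:7→1,j→1,d→4,x→1,e→7 5:7→1,j→7,d→5,x→1,e→6 6:7→1,j→7,d→1,x→1,e→6 7:7→1,j→1,d→1,x→1,e→7.
'7': |S_i|=[24, 7] end={s13,s17,s24,s26,s27,s41,s9} — reject; 1/1 deletions ∈↓L.
'x': run [24, 5] end={s24,s27,s33,s41,s9} ∉↓L; 1/1 del acc.
'jjj': N↓-sim [24, 20, 9, 2] end={s39,s41} ∉↓L; 3/3 del acc.
'jed': |S_i|=[24, 20, 9, 1] end={s41} ∉↓L; 3/3 deletions ∈↓L.
'djd': run [24, 15, 11, 1] end={s41} ∉↓L; 3/3 del acc.
5 minimals (antichain).

min(Σ*\↓L) = [7, x, jjj, jed, djd].


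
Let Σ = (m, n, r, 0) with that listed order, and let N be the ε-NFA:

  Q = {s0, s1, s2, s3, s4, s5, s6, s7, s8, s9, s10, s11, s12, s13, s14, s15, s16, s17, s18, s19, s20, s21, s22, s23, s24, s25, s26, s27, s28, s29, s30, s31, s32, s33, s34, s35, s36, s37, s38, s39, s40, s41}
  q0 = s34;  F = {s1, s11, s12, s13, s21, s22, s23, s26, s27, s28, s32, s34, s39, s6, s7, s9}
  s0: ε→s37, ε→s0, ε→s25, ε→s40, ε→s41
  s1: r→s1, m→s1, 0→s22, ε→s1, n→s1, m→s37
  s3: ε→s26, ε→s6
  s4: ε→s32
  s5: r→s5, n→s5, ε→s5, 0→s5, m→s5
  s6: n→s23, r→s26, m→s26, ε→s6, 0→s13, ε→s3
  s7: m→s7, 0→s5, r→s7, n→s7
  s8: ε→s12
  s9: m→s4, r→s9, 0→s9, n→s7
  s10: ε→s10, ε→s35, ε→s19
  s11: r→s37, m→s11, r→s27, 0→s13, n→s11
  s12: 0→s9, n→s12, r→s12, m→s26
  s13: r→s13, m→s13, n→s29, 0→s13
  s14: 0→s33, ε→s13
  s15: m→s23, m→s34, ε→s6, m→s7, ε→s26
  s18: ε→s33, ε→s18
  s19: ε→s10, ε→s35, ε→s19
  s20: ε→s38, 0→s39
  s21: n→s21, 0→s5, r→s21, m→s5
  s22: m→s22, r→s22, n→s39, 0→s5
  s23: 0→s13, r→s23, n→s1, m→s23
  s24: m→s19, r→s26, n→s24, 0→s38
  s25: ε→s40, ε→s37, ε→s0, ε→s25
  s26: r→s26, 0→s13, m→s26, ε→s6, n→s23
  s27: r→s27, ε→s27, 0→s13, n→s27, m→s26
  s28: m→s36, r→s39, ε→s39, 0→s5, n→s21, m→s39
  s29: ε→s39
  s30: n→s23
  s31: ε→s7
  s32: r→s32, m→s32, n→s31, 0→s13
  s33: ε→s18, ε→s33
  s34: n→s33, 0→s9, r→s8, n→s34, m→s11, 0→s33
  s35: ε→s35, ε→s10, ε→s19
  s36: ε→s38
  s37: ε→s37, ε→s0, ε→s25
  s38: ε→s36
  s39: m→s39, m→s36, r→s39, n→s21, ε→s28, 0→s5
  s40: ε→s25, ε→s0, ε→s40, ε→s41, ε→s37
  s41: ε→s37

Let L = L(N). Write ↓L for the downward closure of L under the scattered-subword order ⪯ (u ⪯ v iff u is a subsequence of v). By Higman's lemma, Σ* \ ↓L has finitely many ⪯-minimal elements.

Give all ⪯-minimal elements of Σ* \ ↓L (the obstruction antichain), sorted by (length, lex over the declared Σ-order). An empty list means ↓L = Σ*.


|Q|=42, |F|=16, |δ|=135 (51 ε).
min D↑ (15 st, q0=0, F={11}): 0:m→1,n→0,r→2,0→3 1:m→1,n→1,r→4,0→5 2:m→6,n→2,r→2,0→3 3:m→7,n→8,r→3,0→3 4:m→6,n→4,r→4,0→5 5:m→5,n→9,r→5,0→5 6:m→6,n→10,r→6,0→5 7:m→7,n→8,r→7,0→5 8:m→8,n→8,r→8,0→11 9:m→9,n→12,r→9,0→11 10:m→10,n→13,r→10,0→5 11:m→11,n→11,r→11,0→11 12:m→11,n→12,r→12,0→11 13:m→13,n→13,r→13,0→14 14:m→14,n→9,r→14,0→11 (ε-aug+det+¬).
'0n0': |S_i|=[31, 16, 9, 1] end={s5} ∉↓L; 3/3 single-dels accept.
'm0nnm': |S_i|=[31, 25, 9, 7, 2, 1] end={s5} — reject; 5/5 single-dels accept.
'rmnn00': N↓-sim [31, 27, 23, 18, 15, 7, 1] end={s5} ∉↓L; 6/6 single-dels accept.
3 obstructions.

A = [0n0, m0nnm, rmnn00].


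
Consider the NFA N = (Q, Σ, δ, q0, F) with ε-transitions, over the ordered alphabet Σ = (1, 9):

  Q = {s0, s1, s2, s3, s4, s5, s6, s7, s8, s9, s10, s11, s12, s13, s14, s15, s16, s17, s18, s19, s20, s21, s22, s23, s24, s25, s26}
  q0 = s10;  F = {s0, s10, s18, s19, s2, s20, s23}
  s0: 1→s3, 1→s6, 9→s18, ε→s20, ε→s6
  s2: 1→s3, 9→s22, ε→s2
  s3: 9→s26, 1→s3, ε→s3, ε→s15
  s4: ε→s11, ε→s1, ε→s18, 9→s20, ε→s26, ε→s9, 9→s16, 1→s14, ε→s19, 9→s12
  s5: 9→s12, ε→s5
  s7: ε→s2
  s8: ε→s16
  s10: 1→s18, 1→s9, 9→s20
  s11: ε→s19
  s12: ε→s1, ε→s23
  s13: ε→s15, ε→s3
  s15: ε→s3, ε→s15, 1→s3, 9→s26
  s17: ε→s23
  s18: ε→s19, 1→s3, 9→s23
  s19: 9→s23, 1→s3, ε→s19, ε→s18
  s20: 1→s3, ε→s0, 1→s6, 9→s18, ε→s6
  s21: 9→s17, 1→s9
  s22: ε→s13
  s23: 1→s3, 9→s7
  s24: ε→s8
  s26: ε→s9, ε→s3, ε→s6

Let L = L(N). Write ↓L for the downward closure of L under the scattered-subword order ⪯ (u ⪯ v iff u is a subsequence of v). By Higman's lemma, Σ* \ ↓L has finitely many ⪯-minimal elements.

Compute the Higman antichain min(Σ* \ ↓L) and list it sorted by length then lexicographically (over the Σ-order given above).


|Q|=27, |F|=7, |δ|=60 (32 ε).
min D↑ (6 st, q0=0, F={3}): 0:1→1,9→2 1:1→3,9→4 2:1→3,9→1 3:1→3,9→3 4:1→3,9→5 5:1→3,9→3 [Hopcroft].
'11': N↓-sim [15, 12, 5] end={s15,s26,s3,s6,s9} — reject; 2/2 del acc.
'91': |S_i|=[15, 14, 5] end={s15,s26,s3,s6,s9} ∉↓L; 2/2 deletions ∈↓L.
'1999': N↓-sim [15, 12, 10, 9, 7] end={s13,s15,s22,s26,s3,s6,s9} ∉↓L; 4/4 deletions ∈↓L.
'99999': N↓-sim [15, 14, 12, 10, 9, 7] end={s13,s15,s22,s26,s3,s6,s9} rej; 5/5 single-dels accept.
4 words, ⪯-incomp.

min(Σ*\↓L) = [11, 91, 1999, 99999].
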